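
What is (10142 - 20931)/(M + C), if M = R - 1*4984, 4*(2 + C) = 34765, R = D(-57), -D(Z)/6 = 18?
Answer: -43156/14389 ≈ -2.9992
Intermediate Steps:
D(Z) = -108 (D(Z) = -6*18 = -108)
R = -108
C = 34757/4 (C = -2 + (¼)*34765 = -2 + 34765/4 = 34757/4 ≈ 8689.3)
M = -5092 (M = -108 - 1*4984 = -108 - 4984 = -5092)
(10142 - 20931)/(M + C) = (10142 - 20931)/(-5092 + 34757/4) = -10789/14389/4 = -10789*4/14389 = -43156/14389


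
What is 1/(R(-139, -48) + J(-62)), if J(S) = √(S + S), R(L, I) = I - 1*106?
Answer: -77/11920 - I*√31/11920 ≈ -0.0064597 - 0.00046709*I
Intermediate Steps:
R(L, I) = -106 + I (R(L, I) = I - 106 = -106 + I)
J(S) = √2*√S (J(S) = √(2*S) = √2*√S)
1/(R(-139, -48) + J(-62)) = 1/((-106 - 48) + √2*√(-62)) = 1/(-154 + √2*(I*√62)) = 1/(-154 + 2*I*√31)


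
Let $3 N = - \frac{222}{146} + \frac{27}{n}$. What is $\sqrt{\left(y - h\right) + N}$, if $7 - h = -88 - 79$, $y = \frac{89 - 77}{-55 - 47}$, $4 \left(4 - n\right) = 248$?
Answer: $\frac{i \sqrt{905504185598}}{71978} \approx 13.22 i$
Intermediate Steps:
$n = -58$ ($n = 4 - 62 = -58$)
$y = - \frac{2}{17}$ ($y = \frac{12}{-102} = 12 \left(- \frac{1}{102}\right) = - \frac{2}{17} \approx -0.11765$)
$h = 174$ ($h = 7 - \left(-88 - 79\right) = 7 - -167 = 7 + 167 = 174$)
$N = - \frac{2803}{4234}$ ($N = \frac{- \frac{222}{146} + \frac{27}{-58}}{3} = \frac{\left(-222\right) \frac{1}{146} + 27 \left(- \frac{1}{58}\right)}{3} = \frac{- \frac{111}{73} - \frac{27}{58}}{3} = \frac{1}{3} \left(- \frac{8409}{4234}\right) = - \frac{2803}{4234} \approx -0.66202$)
$\sqrt{\left(y - h\right) + N} = \sqrt{\left(- \frac{2}{17} - 174\right) - \frac{2803}{4234}} = \sqrt{- \frac{2960}{17} - \frac{2803}{4234}} = \sqrt{- \frac{12580291}{71978}} = \frac{i \sqrt{905504185598}}{71978}$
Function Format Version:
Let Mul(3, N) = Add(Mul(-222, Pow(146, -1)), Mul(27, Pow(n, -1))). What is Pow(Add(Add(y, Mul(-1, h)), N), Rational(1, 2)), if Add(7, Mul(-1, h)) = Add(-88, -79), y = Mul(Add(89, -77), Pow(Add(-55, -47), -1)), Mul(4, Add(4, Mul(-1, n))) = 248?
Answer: Mul(Rational(1, 71978), I, Pow(905504185598, Rational(1, 2))) ≈ Mul(13.220, I)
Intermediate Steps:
n = -58 (n = Add(4, Mul(Rational(-1, 4), 248)) = Add(4, -62) = -58)
y = Rational(-2, 17) (y = Mul(12, Pow(-102, -1)) = Mul(12, Rational(-1, 102)) = Rational(-2, 17) ≈ -0.11765)
h = 174 (h = Add(7, Mul(-1, Add(-88, -79))) = Add(7, Mul(-1, -167)) = Add(7, 167) = 174)
N = Rational(-2803, 4234) (N = Mul(Rational(1, 3), Add(Mul(-222, Pow(146, -1)), Mul(27, Pow(-58, -1)))) = Mul(Rational(1, 3), Add(Mul(-222, Rational(1, 146)), Mul(27, Rational(-1, 58)))) = Mul(Rational(1, 3), Add(Rational(-111, 73), Rational(-27, 58))) = Mul(Rational(1, 3), Rational(-8409, 4234)) = Rational(-2803, 4234) ≈ -0.66202)
Pow(Add(Add(y, Mul(-1, h)), N), Rational(1, 2)) = Pow(Add(Add(Rational(-2, 17), Mul(-1, 174)), Rational(-2803, 4234)), Rational(1, 2)) = Pow(Add(Add(Rational(-2, 17), -174), Rational(-2803, 4234)), Rational(1, 2)) = Pow(Add(Rational(-2960, 17), Rational(-2803, 4234)), Rational(1, 2)) = Pow(Rational(-12580291, 71978), Rational(1, 2)) = Mul(Rational(1, 71978), I, Pow(905504185598, Rational(1, 2)))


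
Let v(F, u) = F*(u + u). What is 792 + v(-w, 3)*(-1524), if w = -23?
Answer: -209520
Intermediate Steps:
v(F, u) = 2*F*u (v(F, u) = F*(2*u) = 2*F*u)
792 + v(-w, 3)*(-1524) = 792 + (2*(-1*(-23))*3)*(-1524) = 792 + (2*23*3)*(-1524) = 792 + 138*(-1524) = 792 - 210312 = -209520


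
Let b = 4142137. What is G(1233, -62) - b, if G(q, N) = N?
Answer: -4142199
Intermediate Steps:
G(1233, -62) - b = -62 - 1*4142137 = -62 - 4142137 = -4142199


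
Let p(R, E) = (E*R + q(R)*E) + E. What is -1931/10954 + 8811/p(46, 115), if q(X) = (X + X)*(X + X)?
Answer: -597826507/3573797270 ≈ -0.16728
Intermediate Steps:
q(X) = 4*X² (q(X) = (2*X)*(2*X) = 4*X²)
p(R, E) = E + E*R + 4*E*R² (p(R, E) = (E*R + (4*R²)*E) + E = (E*R + 4*E*R²) + E = E + E*R + 4*E*R²)
-1931/10954 + 8811/p(46, 115) = -1931/10954 + 8811/((115*(1 + 46 + 4*46²))) = -1931*1/10954 + 8811/((115*(1 + 46 + 4*2116))) = -1931/10954 + 8811/((115*(1 + 46 + 8464))) = -1931/10954 + 8811/((115*8511)) = -1931/10954 + 8811/978765 = -1931/10954 + 8811*(1/978765) = -1931/10954 + 2937/326255 = -597826507/3573797270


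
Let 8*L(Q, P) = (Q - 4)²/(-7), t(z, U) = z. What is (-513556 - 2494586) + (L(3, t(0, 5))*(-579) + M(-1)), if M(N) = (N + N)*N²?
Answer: -168455485/56 ≈ -3.0081e+6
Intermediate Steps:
L(Q, P) = -(-4 + Q)²/56 (L(Q, P) = ((Q - 4)²/(-7))/8 = ((-4 + Q)²*(-⅐))/8 = (-(-4 + Q)²/7)/8 = -(-4 + Q)²/56)
M(N) = 2*N³ (M(N) = (2*N)*N² = 2*N³)
(-513556 - 2494586) + (L(3, t(0, 5))*(-579) + M(-1)) = (-513556 - 2494586) + (-(-4 + 3)²/56*(-579) + 2*(-1)³) = -3008142 + (-1/56*(-1)²*(-579) + 2*(-1)) = -3008142 + (-1/56*1*(-579) - 2) = -3008142 + (-1/56*(-579) - 2) = -3008142 + (579/56 - 2) = -3008142 + 467/56 = -168455485/56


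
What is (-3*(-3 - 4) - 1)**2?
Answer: 400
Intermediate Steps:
(-3*(-3 - 4) - 1)**2 = (-3*(-7) - 1)**2 = (21 - 1)**2 = 20**2 = 400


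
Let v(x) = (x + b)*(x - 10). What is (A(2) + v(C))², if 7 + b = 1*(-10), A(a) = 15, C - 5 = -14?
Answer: 259081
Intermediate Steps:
C = -9 (C = 5 - 14 = -9)
b = -17 (b = -7 + 1*(-10) = -7 - 10 = -17)
v(x) = (-17 + x)*(-10 + x) (v(x) = (x - 17)*(x - 10) = (-17 + x)*(-10 + x))
(A(2) + v(C))² = (15 + (170 + (-9)² - 27*(-9)))² = (15 + (170 + 81 + 243))² = (15 + 494)² = 509² = 259081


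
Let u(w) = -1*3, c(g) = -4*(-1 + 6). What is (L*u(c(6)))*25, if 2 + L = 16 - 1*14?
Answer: 0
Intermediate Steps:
c(g) = -20 (c(g) = -4*5 = -20)
u(w) = -3
L = 0 (L = -2 + (16 - 1*14) = -2 + (16 - 14) = -2 + 2 = 0)
(L*u(c(6)))*25 = (0*(-3))*25 = 0*25 = 0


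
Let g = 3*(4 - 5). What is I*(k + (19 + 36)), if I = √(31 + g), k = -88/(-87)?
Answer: 9746*√7/87 ≈ 296.38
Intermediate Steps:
g = -3 (g = 3*(-1) = -3)
k = 88/87 (k = -88*(-1/87) = 88/87 ≈ 1.0115)
I = 2*√7 (I = √(31 - 3) = √28 = 2*√7 ≈ 5.2915)
I*(k + (19 + 36)) = (2*√7)*(88/87 + (19 + 36)) = (2*√7)*(88/87 + 55) = (2*√7)*(4873/87) = 9746*√7/87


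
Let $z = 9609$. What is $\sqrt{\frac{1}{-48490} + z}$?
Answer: $\frac{\sqrt{22593450432410}}{48490} \approx 98.026$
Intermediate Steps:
$\sqrt{\frac{1}{-48490} + z} = \sqrt{\frac{1}{-48490} + 9609} = \sqrt{- \frac{1}{48490} + 9609} = \sqrt{\frac{465940409}{48490}} = \frac{\sqrt{22593450432410}}{48490}$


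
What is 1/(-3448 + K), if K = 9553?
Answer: 1/6105 ≈ 0.00016380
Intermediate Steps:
1/(-3448 + K) = 1/(-3448 + 9553) = 1/6105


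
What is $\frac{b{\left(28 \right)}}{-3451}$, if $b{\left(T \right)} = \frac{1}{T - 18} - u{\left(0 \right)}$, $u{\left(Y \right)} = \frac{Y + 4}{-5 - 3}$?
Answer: $- \frac{3}{17255} \approx -0.00017386$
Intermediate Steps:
$u{\left(Y \right)} = - \frac{1}{2} - \frac{Y}{8}$ ($u{\left(Y \right)} = \frac{4 + Y}{-8} = \left(4 + Y\right) \left(- \frac{1}{8}\right) = - \frac{1}{2} - \frac{Y}{8}$)
$b{\left(T \right)} = \frac{1}{2} + \frac{1}{-18 + T}$ ($b{\left(T \right)} = \frac{1}{T - 18} - \left(- \frac{1}{2} - 0\right) = \frac{1}{-18 + T} - \left(- \frac{1}{2} + 0\right) = \frac{1}{-18 + T} - - \frac{1}{2} = \frac{1}{-18 + T} + \frac{1}{2} = \frac{1}{2} + \frac{1}{-18 + T}$)
$\frac{b{\left(28 \right)}}{-3451} = \frac{\frac{1}{2} \frac{1}{-18 + 28} \left(-16 + 28\right)}{-3451} = \frac{1}{2} \cdot \frac{1}{10} \cdot 12 \left(- \frac{1}{3451}\right) = \frac{3}{5} \left(- \frac{1}{3451}\right) = - \frac{3}{17255}$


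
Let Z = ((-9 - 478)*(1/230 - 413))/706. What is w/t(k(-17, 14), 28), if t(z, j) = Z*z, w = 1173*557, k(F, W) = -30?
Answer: -3536425306/46259643 ≈ -76.447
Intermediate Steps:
w = 653361
Z = 46259643/162380 (Z = -487*(1/230 - 413)*(1/706) = -487*(-94989/230)*(1/706) = (46259643/230)*(1/706) = 46259643/162380 ≈ 284.89)
t(z, j) = 46259643*z/162380
w/t(k(-17, 14), 28) = 653361/(((46259643/162380)*(-30))) = 653361/(-138778929/16238) = 653361*(-16238/138778929) = -3536425306/46259643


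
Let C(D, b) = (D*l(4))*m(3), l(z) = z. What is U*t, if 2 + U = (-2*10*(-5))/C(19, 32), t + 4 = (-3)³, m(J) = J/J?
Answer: 403/19 ≈ 21.211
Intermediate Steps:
m(J) = 1
C(D, b) = 4*D (C(D, b) = (D*4)*1 = (4*D)*1 = 4*D)
t = -31 (t = -4 + (-3)³ = -4 - 27 = -31)
U = -13/19 (U = -2 + (-2*10*(-5))/((4*19)) = -2 - 20*(-5)/76 = -2 + 100*(1/76) = -2 + 25/19 = -13/19 ≈ -0.68421)
U*t = -13/19*(-31) = 403/19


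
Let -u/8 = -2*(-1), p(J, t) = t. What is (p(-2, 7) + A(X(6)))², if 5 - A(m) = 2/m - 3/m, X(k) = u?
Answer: 36481/256 ≈ 142.50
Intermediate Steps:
u = -16 (u = -(-16)*(-1) = -8*2 = -16)
X(k) = -16
A(m) = 5 + 1/m (A(m) = 5 - (2/m - 3/m) = 5 - (-1)/m = 5 + 1/m)
(p(-2, 7) + A(X(6)))² = (7 + (5 + 1/(-16)))² = (7 + (5 - 1/16))² = (7 + 79/16)² = (191/16)² = 36481/256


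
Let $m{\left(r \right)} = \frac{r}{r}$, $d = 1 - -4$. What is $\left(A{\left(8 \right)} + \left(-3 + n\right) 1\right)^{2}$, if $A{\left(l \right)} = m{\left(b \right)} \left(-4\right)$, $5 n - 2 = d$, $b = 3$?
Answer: $\frac{784}{25} \approx 31.36$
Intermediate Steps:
$d = 5$ ($d = 1 + 4 = 5$)
$n = \frac{7}{5}$ ($n = \frac{2}{5} + \frac{1}{5} \cdot 5 = \frac{2}{5} + 1 = \frac{7}{5} \approx 1.4$)
$m{\left(r \right)} = 1$
$A{\left(l \right)} = -4$ ($A{\left(l \right)} = 1 \left(-4\right) = -4$)
$\left(A{\left(8 \right)} + \left(-3 + n\right) 1\right)^{2} = \left(-4 + \left(-3 + \frac{7}{5}\right) 1\right)^{2} = \left(-4 - \frac{8}{5}\right)^{2} = \left(- \frac{28}{5}\right)^{2} = \frac{784}{25}$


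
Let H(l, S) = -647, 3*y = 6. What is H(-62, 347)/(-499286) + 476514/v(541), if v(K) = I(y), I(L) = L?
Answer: 118958385149/499286 ≈ 2.3826e+5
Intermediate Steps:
y = 2 (y = (⅓)*6 = 2)
v(K) = 2
H(-62, 347)/(-499286) + 476514/v(541) = -647/(-499286) + 476514/2 = -647*(-1/499286) + 476514*(½) = 647/499286 + 238257 = 118958385149/499286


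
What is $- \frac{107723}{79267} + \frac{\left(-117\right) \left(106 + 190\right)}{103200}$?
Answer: $- \frac{577591181}{340848100} \approx -1.6946$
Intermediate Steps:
$- \frac{107723}{79267} + \frac{\left(-117\right) \left(106 + 190\right)}{103200} = \left(-107723\right) \frac{1}{79267} + \left(-117\right) 296 \cdot \frac{1}{103200} = - \frac{107723}{79267} - \frac{1443}{4300} = - \frac{577591181}{340848100}$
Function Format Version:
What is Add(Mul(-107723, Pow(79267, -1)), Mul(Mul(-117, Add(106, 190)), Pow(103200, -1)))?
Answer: Rational(-577591181, 340848100) ≈ -1.6946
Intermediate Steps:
Add(Mul(-107723, Pow(79267, -1)), Mul(Mul(-117, Add(106, 190)), Pow(103200, -1))) = Add(Mul(-107723, Rational(1, 79267)), Mul(Mul(-117, 296), Rational(1, 103200))) = Add(Rational(-107723, 79267), Mul(-34632, Rational(1, 103200))) = Add(Rational(-107723, 79267), Rational(-1443, 4300)) = Rational(-577591181, 340848100)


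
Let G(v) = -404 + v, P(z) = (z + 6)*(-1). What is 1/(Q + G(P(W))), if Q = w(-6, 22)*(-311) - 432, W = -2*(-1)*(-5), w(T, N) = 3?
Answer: -1/1765 ≈ -0.00056657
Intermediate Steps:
W = -10 (W = 2*(-5) = -10)
P(z) = -6 - z (P(z) = (6 + z)*(-1) = -6 - z)
Q = -1365 (Q = 3*(-311) - 432 = -933 - 432 = -1365)
1/(Q + G(P(W))) = 1/(-1365 + (-404 + (-6 - 1*(-10)))) = 1/(-1365 + (-404 + (-6 + 10))) = 1/(-1365 + (-404 + 4)) = 1/(-1365 - 400) = 1/(-1765) = -1/1765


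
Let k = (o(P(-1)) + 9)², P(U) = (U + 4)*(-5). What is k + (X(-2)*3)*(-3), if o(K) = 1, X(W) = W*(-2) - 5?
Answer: 109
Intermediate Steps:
X(W) = -5 - 2*W (X(W) = -2*W - 5 = -5 - 2*W)
P(U) = -20 - 5*U (P(U) = (4 + U)*(-5) = -20 - 5*U)
k = 100 (k = (1 + 9)² = 10² = 100)
k + (X(-2)*3)*(-3) = 100 + ((-5 - 2*(-2))*3)*(-3) = 100 + ((-5 + 4)*3)*(-3) = 100 - 1*3*(-3) = 100 - 3*(-3) = 100 + 9 = 109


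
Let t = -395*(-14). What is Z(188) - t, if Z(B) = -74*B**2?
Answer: -2620986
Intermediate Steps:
t = 5530
Z(188) - t = -74*188**2 - 1*5530 = -74*35344 - 5530 = -2615456 - 5530 = -2620986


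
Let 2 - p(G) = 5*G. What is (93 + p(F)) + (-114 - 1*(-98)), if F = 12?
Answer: 19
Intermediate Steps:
p(G) = 2 - 5*G
(93 + p(F)) + (-114 - 1*(-98)) = (93 + (2 - 5*12)) + (-114 - 1*(-98)) = (93 + (2 - 60)) + (-114 + 98) = (93 - 58) - 16 = 35 - 16 = 19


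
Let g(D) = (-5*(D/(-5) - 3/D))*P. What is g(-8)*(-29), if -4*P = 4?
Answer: -2291/8 ≈ -286.38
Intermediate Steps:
P = -1 (P = -1/4*4 = -1)
g(D) = -D - 15/D (g(D) = -5*(D/(-5) - 3/D)*(-1) = -5*(D*(-1/5) - 3/D)*(-1) = -5*(-D/5 - 3/D)*(-1) = -5*(-3/D - D/5)*(-1) = (D + 15/D)*(-1) = -D - 15/D)
g(-8)*(-29) = (-1*(-8) - 15/(-8))*(-29) = (8 - 15*(-1/8))*(-29) = (8 + 15/8)*(-29) = (79/8)*(-29) = -2291/8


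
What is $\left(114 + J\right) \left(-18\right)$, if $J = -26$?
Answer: $-1584$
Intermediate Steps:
$\left(114 + J\right) \left(-18\right) = \left(114 - 26\right) \left(-18\right) = 88 \left(-18\right) = -1584$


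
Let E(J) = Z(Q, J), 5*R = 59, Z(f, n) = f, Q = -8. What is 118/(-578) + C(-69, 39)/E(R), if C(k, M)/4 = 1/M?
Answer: -4891/22542 ≈ -0.21697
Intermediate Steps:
R = 59/5 (R = (1/5)*59 = 59/5 ≈ 11.800)
E(J) = -8
C(k, M) = 4/M
118/(-578) + C(-69, 39)/E(R) = 118/(-578) + (4/39)/(-8) = 118*(-1/578) + (4*(1/39))*(-1/8) = -59/289 + (4/39)*(-1/8) = -59/289 - 1/78 = -4891/22542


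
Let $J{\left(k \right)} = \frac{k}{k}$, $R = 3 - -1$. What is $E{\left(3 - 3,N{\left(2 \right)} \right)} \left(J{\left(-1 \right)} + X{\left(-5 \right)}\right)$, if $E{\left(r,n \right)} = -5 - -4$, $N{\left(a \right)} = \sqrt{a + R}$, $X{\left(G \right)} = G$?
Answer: $4$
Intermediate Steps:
$R = 4$ ($R = 3 + 1 = 4$)
$J{\left(k \right)} = 1$
$N{\left(a \right)} = \sqrt{4 + a}$ ($N{\left(a \right)} = \sqrt{a + 4} = \sqrt{4 + a}$)
$E{\left(r,n \right)} = -1$ ($E{\left(r,n \right)} = -5 + 4 = -1$)
$E{\left(3 - 3,N{\left(2 \right)} \right)} \left(J{\left(-1 \right)} + X{\left(-5 \right)}\right) = - (1 - 5) = \left(-1\right) \left(-4\right) = 4$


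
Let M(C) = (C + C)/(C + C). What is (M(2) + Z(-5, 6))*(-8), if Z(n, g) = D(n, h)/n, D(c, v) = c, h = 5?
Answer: -16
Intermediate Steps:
M(C) = 1 (M(C) = (2*C)/((2*C)) = (2*C)*(1/(2*C)) = 1)
Z(n, g) = 1 (Z(n, g) = n/n = 1)
(M(2) + Z(-5, 6))*(-8) = (1 + 1)*(-8) = 2*(-8) = -16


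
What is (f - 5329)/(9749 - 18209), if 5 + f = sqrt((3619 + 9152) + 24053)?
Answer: 889/1410 - sqrt(9206)/4230 ≈ 0.60781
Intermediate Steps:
f = -5 + 2*sqrt(9206) (f = -5 + sqrt((3619 + 9152) + 24053) = -5 + sqrt(12771 + 24053) = -5 + sqrt(36824) = -5 + 2*sqrt(9206) ≈ 186.90)
(f - 5329)/(9749 - 18209) = ((-5 + 2*sqrt(9206)) - 5329)/(9749 - 18209) = (-5334 + 2*sqrt(9206))/(-8460) = (-5334 + 2*sqrt(9206))*(-1/8460) = 889/1410 - sqrt(9206)/4230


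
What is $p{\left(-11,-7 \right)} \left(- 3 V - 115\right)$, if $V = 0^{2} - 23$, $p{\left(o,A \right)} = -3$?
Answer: $138$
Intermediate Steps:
$V = -23$ ($V = 0 - 23 = -23$)
$p{\left(-11,-7 \right)} \left(- 3 V - 115\right) = - 3 \left(\left(-3\right) \left(-23\right) - 115\right) = - 3 \left(69 - 115\right) = \left(-3\right) \left(-46\right) = 138$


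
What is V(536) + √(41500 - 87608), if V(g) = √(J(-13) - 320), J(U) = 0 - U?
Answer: I*(√307 + 2*√11527) ≈ 232.25*I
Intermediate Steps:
J(U) = -U
V(g) = I*√307 (V(g) = √(-1*(-13) - 320) = √(13 - 320) = √(-307) = I*√307)
V(536) + √(41500 - 87608) = I*√307 + √(41500 - 87608) = I*√307 + √(-46108) = I*√307 + 2*I*√11527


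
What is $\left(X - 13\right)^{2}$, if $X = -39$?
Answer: $2704$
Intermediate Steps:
$\left(X - 13\right)^{2} = \left(-39 - 13\right)^{2} = \left(-52\right)^{2} = 2704$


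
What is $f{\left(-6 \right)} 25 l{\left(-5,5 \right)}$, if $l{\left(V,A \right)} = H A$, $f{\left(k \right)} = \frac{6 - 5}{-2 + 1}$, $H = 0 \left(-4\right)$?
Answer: $0$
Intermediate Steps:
$H = 0$
$f{\left(k \right)} = -1$ ($f{\left(k \right)} = 1 \frac{1}{-1} = 1 \left(-1\right) = -1$)
$l{\left(V,A \right)} = 0$ ($l{\left(V,A \right)} = 0 A = 0$)
$f{\left(-6 \right)} 25 l{\left(-5,5 \right)} = \left(-1\right) 25 \cdot 0 = \left(-25\right) 0 = 0$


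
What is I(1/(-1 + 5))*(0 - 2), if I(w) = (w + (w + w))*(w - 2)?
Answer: 21/8 ≈ 2.6250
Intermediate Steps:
I(w) = 3*w*(-2 + w) (I(w) = (w + 2*w)*(-2 + w) = (3*w)*(-2 + w) = 3*w*(-2 + w))
I(1/(-1 + 5))*(0 - 2) = (3*(-2 + 1/(-1 + 5))/(-1 + 5))*(0 - 2) = (3*(-2 + 1/4)/4)*(-2) = (3*(¼)*(-2 + ¼))*(-2) = (3*(¼)*(-7/4))*(-2) = -21/16*(-2) = 21/8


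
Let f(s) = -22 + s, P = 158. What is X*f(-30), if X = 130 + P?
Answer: -14976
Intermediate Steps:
X = 288 (X = 130 + 158 = 288)
X*f(-30) = 288*(-22 - 30) = 288*(-52) = -14976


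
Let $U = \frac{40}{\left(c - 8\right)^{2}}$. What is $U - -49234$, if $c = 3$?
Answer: $\frac{246178}{5} \approx 49236.0$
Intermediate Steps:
$U = \frac{8}{5}$ ($U = \frac{40}{\left(3 - 8\right)^{2}} = \frac{40}{\left(-5\right)^{2}} = \frac{40}{25} = 40 \cdot \frac{1}{25} = \frac{8}{5} \approx 1.6$)
$U - -49234 = \frac{8}{5} - -49234 = \frac{8}{5} + 49234 = \frac{246178}{5}$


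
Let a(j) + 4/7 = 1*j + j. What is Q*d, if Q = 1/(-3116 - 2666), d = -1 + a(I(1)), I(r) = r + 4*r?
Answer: -1/686 ≈ -0.0014577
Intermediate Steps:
I(r) = 5*r
a(j) = -4/7 + 2*j (a(j) = -4/7 + (1*j + j) = -4/7 + (j + j) = -4/7 + 2*j)
d = 59/7 (d = -1 + (-4/7 + 2*(5*1)) = -1 + (-4/7 + 2*5) = -1 + (-4/7 + 10) = -1 + 66/7 = 59/7 ≈ 8.4286)
Q = -1/5782 (Q = 1/(-5782) = -1/5782 ≈ -0.00017295)
Q*d = -1/5782*59/7 = -1/686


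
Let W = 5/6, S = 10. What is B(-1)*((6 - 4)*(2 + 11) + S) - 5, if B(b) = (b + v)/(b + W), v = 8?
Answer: -1517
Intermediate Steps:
W = ⅚ (W = 5*(⅙) = ⅚ ≈ 0.83333)
B(b) = (8 + b)/(⅚ + b) (B(b) = (b + 8)/(b + ⅚) = (8 + b)/(⅚ + b))
B(-1)*((6 - 4)*(2 + 11) + S) - 5 = (6*(8 - 1)/(5 + 6*(-1)))*((6 - 4)*(2 + 11) + 10) - 5 = (6*7/(5 - 6))*(2*13 + 10) - 5 = (6*7/(-1))*(26 + 10) - 5 = (6*(-1)*7)*36 - 5 = -42*36 - 5 = -1512 - 5 = -1517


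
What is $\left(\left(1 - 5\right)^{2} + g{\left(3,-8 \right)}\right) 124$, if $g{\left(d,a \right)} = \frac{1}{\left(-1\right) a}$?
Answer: $\frac{3999}{2} \approx 1999.5$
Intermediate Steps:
$g{\left(d,a \right)} = - \frac{1}{a}$
$\left(\left(1 - 5\right)^{2} + g{\left(3,-8 \right)}\right) 124 = \left(\left(1 - 5\right)^{2} - \frac{1}{-8}\right) 124 = \left(\left(-4\right)^{2} - - \frac{1}{8}\right) 124 = \left(16 + \frac{1}{8}\right) 124 = \frac{129}{8} \cdot 124 = \frac{3999}{2}$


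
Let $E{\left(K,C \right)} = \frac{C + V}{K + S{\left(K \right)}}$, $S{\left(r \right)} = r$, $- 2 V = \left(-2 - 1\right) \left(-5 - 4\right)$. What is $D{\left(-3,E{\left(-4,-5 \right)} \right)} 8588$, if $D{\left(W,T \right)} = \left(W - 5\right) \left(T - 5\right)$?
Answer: $184642$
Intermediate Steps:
$V = - \frac{27}{2}$ ($V = - \frac{\left(-2 - 1\right) \left(-5 - 4\right)}{2} = - \frac{\left(-3\right) \left(-9\right)}{2} = \left(- \frac{1}{2}\right) 27 = - \frac{27}{2} \approx -13.5$)
$E{\left(K,C \right)} = \frac{- \frac{27}{2} + C}{2 K}$ ($E{\left(K,C \right)} = \frac{C - \frac{27}{2}}{K + K} = \frac{- \frac{27}{2} + C}{2 K}$)
$D{\left(W,T \right)} = \left(-5 + T\right) \left(-5 + W\right)$ ($D{\left(W,T \right)} = \left(-5 + W\right) \left(-5 + T\right) = \left(-5 + T\right) \left(-5 + W\right)$)
$D{\left(-3,E{\left(-4,-5 \right)} \right)} 8588 = \left(25 - 5 \frac{-27 + 2 \left(-5\right)}{4 \left(-4\right)} - -15 + \frac{-27 + 2 \left(-5\right)}{4 \left(-4\right)} \left(-3\right)\right) 8588 = \left(25 - 5 \cdot \frac{1}{4} \left(- \frac{1}{4}\right) \left(-27 - 10\right) + 15 + \frac{1}{4} \left(- \frac{1}{4}\right) \left(-27 - 10\right) \left(-3\right)\right) 8588 = \left(25 - 5 \cdot \frac{1}{4} \left(- \frac{1}{4}\right) \left(-37\right) + 15 + \frac{1}{4} \left(- \frac{1}{4}\right) \left(-37\right) \left(-3\right)\right) 8588 = \left(25 - \frac{185}{16} + 15 + \frac{37}{16} \left(-3\right)\right) 8588 = \left(25 - \frac{185}{16} + 15 - \frac{111}{16}\right) 8588 = \frac{43}{2} \cdot 8588 = 184642$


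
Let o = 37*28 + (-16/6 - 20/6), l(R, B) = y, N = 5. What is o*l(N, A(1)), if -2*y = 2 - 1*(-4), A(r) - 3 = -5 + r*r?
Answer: -3090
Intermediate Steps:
A(r) = -2 + r² (A(r) = 3 + (-5 + r*r) = 3 + (-5 + r²) = -2 + r²)
y = -3 (y = -(2 - 1*(-4))/2 = -(2 + 4)/2 = -½*6 = -3)
l(R, B) = -3
o = 1030 (o = 1036 + (-16*⅙ - 20*⅙) = 1036 + (-8/3 - 10/3) = 1036 - 6 = 1030)
o*l(N, A(1)) = 1030*(-3) = -3090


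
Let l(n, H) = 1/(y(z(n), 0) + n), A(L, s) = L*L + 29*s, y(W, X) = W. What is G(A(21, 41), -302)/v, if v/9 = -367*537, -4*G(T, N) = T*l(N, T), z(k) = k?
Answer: -815/2142642888 ≈ -3.8037e-7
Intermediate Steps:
A(L, s) = L² + 29*s
l(n, H) = 1/(2*n) (l(n, H) = 1/(n + n) = 1/(2*n))
G(T, N) = -T/(8*N) (G(T, N) = -T*1/(2*N)/4 = -T/(8*N))
v = -1773711 (v = 9*(-367*537) = 9*(-197079) = -1773711)
G(A(21, 41), -302)/v = -⅛*(21² + 29*41)/(-302)/(-1773711) = -⅛*(441 + 1189)*(-1/302)*(-1/1773711) = -⅛*1630*(-1/302)*(-1/1773711) = (815/1208)*(-1/1773711) = -815/2142642888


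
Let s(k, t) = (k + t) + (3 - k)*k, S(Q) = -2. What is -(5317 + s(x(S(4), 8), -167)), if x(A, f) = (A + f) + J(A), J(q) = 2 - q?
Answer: -5090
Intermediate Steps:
x(A, f) = 2 + f (x(A, f) = (A + f) + (2 - A) = 2 + f)
s(k, t) = k + t + k*(3 - k) (s(k, t) = (k + t) + k*(3 - k) = k + t + k*(3 - k))
-(5317 + s(x(S(4), 8), -167)) = -(5317 + (-167 - (2 + 8)² + 4*(2 + 8))) = -(5317 + (-167 - 1*10² + 4*10)) = -(5317 + (-167 - 1*100 + 40)) = -(5317 + (-167 - 100 + 40)) = -(5317 - 227) = -1*5090 = -5090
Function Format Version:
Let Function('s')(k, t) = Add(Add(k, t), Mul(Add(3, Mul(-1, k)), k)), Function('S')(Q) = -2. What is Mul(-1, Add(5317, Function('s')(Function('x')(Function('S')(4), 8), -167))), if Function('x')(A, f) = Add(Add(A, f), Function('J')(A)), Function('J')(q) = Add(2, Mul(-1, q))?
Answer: -5090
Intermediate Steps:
Function('x')(A, f) = Add(2, f) (Function('x')(A, f) = Add(Add(A, f), Add(2, Mul(-1, A))) = Add(2, f))
Function('s')(k, t) = Add(k, t, Mul(k, Add(3, Mul(-1, k)))) (Function('s')(k, t) = Add(Add(k, t), Mul(k, Add(3, Mul(-1, k)))) = Add(k, t, Mul(k, Add(3, Mul(-1, k)))))
Mul(-1, Add(5317, Function('s')(Function('x')(Function('S')(4), 8), -167))) = Mul(-1, Add(5317, Add(-167, Mul(-1, Pow(Add(2, 8), 2)), Mul(4, Add(2, 8))))) = Mul(-1, Add(5317, Add(-167, Mul(-1, Pow(10, 2)), Mul(4, 10)))) = Mul(-1, Add(5317, Add(-167, Mul(-1, 100), 40))) = Mul(-1, Add(5317, Add(-167, -100, 40))) = Mul(-1, Add(5317, -227)) = Mul(-1, 5090) = -5090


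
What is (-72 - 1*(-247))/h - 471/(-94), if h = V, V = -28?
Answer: -233/188 ≈ -1.2394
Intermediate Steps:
h = -28
(-72 - 1*(-247))/h - 471/(-94) = (-72 - 1*(-247))/(-28) - 471/(-94) = (-72 + 247)*(-1/28) - 471*(-1/94) = 175*(-1/28) + 471/94 = -25/4 + 471/94 = -233/188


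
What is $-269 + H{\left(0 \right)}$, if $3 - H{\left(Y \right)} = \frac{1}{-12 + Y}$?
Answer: $- \frac{3191}{12} \approx -265.92$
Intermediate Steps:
$H{\left(Y \right)} = 3 - \frac{1}{-12 + Y}$
$-269 + H{\left(0 \right)} = -269 + \frac{-37 + 3 \cdot 0}{-12 + 0} = -269 + \frac{-37 + 0}{-12} = -269 - - \frac{37}{12} = -269 + \frac{37}{12} = - \frac{3191}{12}$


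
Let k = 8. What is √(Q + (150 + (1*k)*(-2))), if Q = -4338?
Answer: 2*I*√1051 ≈ 64.838*I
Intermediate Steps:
√(Q + (150 + (1*k)*(-2))) = √(-4338 + (150 + (1*8)*(-2))) = √(-4338 + (150 + 8*(-2))) = √(-4338 + (150 - 16)) = √(-4338 + 134) = √(-4204) = 2*I*√1051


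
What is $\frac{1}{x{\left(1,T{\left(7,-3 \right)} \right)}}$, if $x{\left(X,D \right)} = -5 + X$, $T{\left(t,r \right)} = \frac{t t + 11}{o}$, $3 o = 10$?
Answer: $- \frac{1}{4} \approx -0.25$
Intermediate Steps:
$o = \frac{10}{3}$ ($o = \frac{1}{3} \cdot 10 = \frac{10}{3} \approx 3.3333$)
$T{\left(t,r \right)} = \frac{33}{10} + \frac{3 t^{2}}{10}$ ($T{\left(t,r \right)} = \frac{t t + 11}{\frac{10}{3}} = \left(t^{2} + 11\right) \frac{3}{10} = \left(11 + t^{2}\right) \frac{3}{10} = \frac{33}{10} + \frac{3 t^{2}}{10}$)
$\frac{1}{x{\left(1,T{\left(7,-3 \right)} \right)}} = \frac{1}{-5 + 1} = \frac{1}{-4} = - \frac{1}{4}$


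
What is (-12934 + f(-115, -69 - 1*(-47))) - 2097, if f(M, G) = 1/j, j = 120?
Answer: -1803719/120 ≈ -15031.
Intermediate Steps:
f(M, G) = 1/120
(-12934 + f(-115, -69 - 1*(-47))) - 2097 = (-12934 + 1/120) - 2097 = -1552079/120 - 2097 = -1803719/120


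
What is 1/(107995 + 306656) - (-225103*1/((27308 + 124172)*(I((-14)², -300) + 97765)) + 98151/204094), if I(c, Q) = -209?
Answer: -300705102482542111589/625305488050539579360 ≈ -0.48089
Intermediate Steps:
1/(107995 + 306656) - (-225103*1/((27308 + 124172)*(I((-14)², -300) + 97765)) + 98151/204094) = 1/(107995 + 306656) - (-225103*1/((-209 + 97765)*(27308 + 124172)) + 98151/204094) = 1/414651 - (-225103/(151480*97556) + 98151*(1/204094)) = 1/414651 - (-225103/14777782880 + 98151/204094) = 1/414651 - 1*725204112641599/1508028409555360 = 1/414651 - 725204112641599/1508028409555360 = -300705102482542111589/625305488050539579360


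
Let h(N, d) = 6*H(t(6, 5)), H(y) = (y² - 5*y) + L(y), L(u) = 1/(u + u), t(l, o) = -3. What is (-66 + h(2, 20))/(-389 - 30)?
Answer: -77/419 ≈ -0.18377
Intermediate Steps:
L(u) = 1/(2*u)
H(y) = y² + 1/(2*y) - 5*y (H(y) = (y² - 5*y) + 1/(2*y) = y² + 1/(2*y) - 5*y)
h(N, d) = 143 (h(N, d) = 6*((-3)² + (½)/(-3) - 5*(-3)) = 6*(9 + (½)*(-⅓) + 15) = 6*(9 - ⅙ + 15) = 6*(143/6) = 143)
(-66 + h(2, 20))/(-389 - 30) = (-66 + 143)/(-389 - 30) = 77/(-419) = 77*(-1/419) = -77/419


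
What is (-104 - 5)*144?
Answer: -15696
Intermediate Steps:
(-104 - 5)*144 = -109*144 = -15696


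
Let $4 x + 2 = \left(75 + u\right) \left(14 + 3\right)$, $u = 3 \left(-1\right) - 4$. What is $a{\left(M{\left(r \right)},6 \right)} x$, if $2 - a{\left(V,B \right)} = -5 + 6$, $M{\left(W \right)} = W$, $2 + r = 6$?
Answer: $\frac{577}{2} \approx 288.5$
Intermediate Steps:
$r = 4$ ($r = -2 + 6 = 4$)
$u = -7$ ($u = -3 - 4 = -7$)
$a{\left(V,B \right)} = 1$ ($a{\left(V,B \right)} = 2 - \left(-5 + 6\right) = 2 - 1 = 1$)
$x = \frac{577}{2}$ ($x = - \frac{1}{2} + \frac{\left(75 - 7\right) \left(14 + 3\right)}{4} = - \frac{1}{2} + \frac{68 \cdot 17}{4} = - \frac{1}{2} + \frac{1}{4} \cdot 1156 = - \frac{1}{2} + 289 = \frac{577}{2} \approx 288.5$)
$a{\left(M{\left(r \right)},6 \right)} x = 1 \cdot \frac{577}{2} = \frac{577}{2}$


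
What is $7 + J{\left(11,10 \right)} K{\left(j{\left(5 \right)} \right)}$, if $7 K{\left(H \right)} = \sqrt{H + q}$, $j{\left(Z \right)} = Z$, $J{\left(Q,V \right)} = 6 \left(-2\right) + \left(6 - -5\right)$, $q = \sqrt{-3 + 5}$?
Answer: $7 - \frac{\sqrt{5 + \sqrt{2}}}{7} \approx 6.6382$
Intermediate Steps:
$q = \sqrt{2} \approx 1.4142$
$J{\left(Q,V \right)} = -1$ ($J{\left(Q,V \right)} = -12 + \left(6 + 5\right) = -12 + 11 = -1$)
$K{\left(H \right)} = \frac{\sqrt{H + \sqrt{2}}}{7}$
$7 + J{\left(11,10 \right)} K{\left(j{\left(5 \right)} \right)} = 7 - \frac{\sqrt{5 + \sqrt{2}}}{7}$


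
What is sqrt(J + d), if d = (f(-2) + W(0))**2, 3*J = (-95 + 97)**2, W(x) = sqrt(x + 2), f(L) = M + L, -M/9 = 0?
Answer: sqrt(66 - 36*sqrt(2))/3 ≈ 1.2948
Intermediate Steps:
M = 0 (M = -9*0 = 0)
f(L) = L (f(L) = 0 + L = L)
W(x) = sqrt(2 + x)
J = 4/3 (J = (-95 + 97)**2/3 = (1/3)*2**2 = (1/3)*4 = 4/3 ≈ 1.3333)
d = (-2 + sqrt(2))**2 (d = (-2 + sqrt(2 + 0))**2 = (-2 + sqrt(2))**2 ≈ 0.34315)
sqrt(J + d) = sqrt(4/3 + (-2 + sqrt(2))**2)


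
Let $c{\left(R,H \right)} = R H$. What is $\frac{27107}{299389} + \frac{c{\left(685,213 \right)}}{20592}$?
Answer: $\frac{14746846463}{2055006096} \approx 7.1761$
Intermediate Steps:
$c{\left(R,H \right)} = H R$
$\frac{27107}{299389} + \frac{c{\left(685,213 \right)}}{20592} = \frac{27107}{299389} + \frac{213 \cdot 685}{20592} = 27107 \cdot \frac{1}{299389} + 145905 \cdot \frac{1}{20592} = \frac{27107}{299389} + \frac{48635}{6864} = \frac{14746846463}{2055006096}$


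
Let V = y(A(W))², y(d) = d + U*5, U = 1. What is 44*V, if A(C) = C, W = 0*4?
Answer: 1100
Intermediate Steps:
W = 0
y(d) = 5 + d (y(d) = d + 1*5 = d + 5 = 5 + d)
V = 25 (V = (5 + 0)² = 5² = 25)
44*V = 44*25 = 1100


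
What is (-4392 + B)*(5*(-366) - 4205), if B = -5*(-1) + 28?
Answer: 26306565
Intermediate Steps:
B = 33 (B = 5 + 28 = 33)
(-4392 + B)*(5*(-366) - 4205) = (-4392 + 33)*(5*(-366) - 4205) = -4359*(-1830 - 4205) = -4359*(-6035) = 26306565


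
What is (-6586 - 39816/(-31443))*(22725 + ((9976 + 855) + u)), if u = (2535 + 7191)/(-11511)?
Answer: -8885706963991220/40215597 ≈ -2.2095e+8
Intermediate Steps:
u = -3242/3837 (u = 9726*(-1/11511) = -3242/3837 ≈ -0.84493)
(-6586 - 39816/(-31443))*(22725 + ((9976 + 855) + u)) = (-6586 - 39816/(-31443))*(22725 + ((9976 + 855) - 3242/3837)) = (-6586 - 39816*(-1/31443))*(22725 + (10831 - 3242/3837)) = (-6586 + 13272/10481)*(22725 + 41555305/3837) = -69014594/10481*128751130/3837 = -8885706963991220/40215597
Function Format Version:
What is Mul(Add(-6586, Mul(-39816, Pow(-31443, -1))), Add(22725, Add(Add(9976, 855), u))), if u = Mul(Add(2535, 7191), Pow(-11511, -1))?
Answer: Rational(-8885706963991220, 40215597) ≈ -2.2095e+8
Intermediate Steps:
u = Rational(-3242, 3837) (u = Mul(9726, Rational(-1, 11511)) = Rational(-3242, 3837) ≈ -0.84493)
Mul(Add(-6586, Mul(-39816, Pow(-31443, -1))), Add(22725, Add(Add(9976, 855), u))) = Mul(Add(-6586, Mul(-39816, Pow(-31443, -1))), Add(22725, Add(Add(9976, 855), Rational(-3242, 3837)))) = Mul(Add(-6586, Mul(-39816, Rational(-1, 31443))), Add(22725, Add(10831, Rational(-3242, 3837)))) = Mul(Add(-6586, Rational(13272, 10481)), Add(22725, Rational(41555305, 3837))) = Mul(Rational(-69014594, 10481), Rational(128751130, 3837)) = Rational(-8885706963991220, 40215597)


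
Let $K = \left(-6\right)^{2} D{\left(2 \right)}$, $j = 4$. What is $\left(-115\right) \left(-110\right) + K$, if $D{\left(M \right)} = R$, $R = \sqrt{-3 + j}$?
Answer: $12686$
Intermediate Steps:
$R = 1$ ($R = \sqrt{-3 + 4} = \sqrt{1} = 1$)
$D{\left(M \right)} = 1$
$K = 36$ ($K = \left(-6\right)^{2} \cdot 1 = 36 \cdot 1 = 36$)
$\left(-115\right) \left(-110\right) + K = \left(-115\right) \left(-110\right) + 36 = 12650 + 36 = 12686$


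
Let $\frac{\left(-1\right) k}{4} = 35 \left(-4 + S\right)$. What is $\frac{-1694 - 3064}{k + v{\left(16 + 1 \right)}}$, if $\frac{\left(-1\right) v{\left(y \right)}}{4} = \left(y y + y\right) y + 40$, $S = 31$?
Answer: $\frac{2379}{12374} \approx 0.19226$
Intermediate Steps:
$k = -3780$ ($k = - 4 \cdot 35 \left(-4 + 31\right) = - 4 \cdot 35 \cdot 27 = \left(-4\right) 945 = -3780$)
$v{\left(y \right)} = -160 - 4 y \left(y + y^{2}\right)$ ($v{\left(y \right)} = - 4 \left(\left(y y + y\right) y + 40\right) = - 4 \left(\left(y^{2} + y\right) y + 40\right) = - 4 \left(\left(y + y^{2}\right) y + 40\right) = - 4 \left(y \left(y + y^{2}\right) + 40\right) = - 4 \left(40 + y \left(y + y^{2}\right)\right) = -160 - 4 y \left(y + y^{2}\right)$)
$\frac{-1694 - 3064}{k + v{\left(16 + 1 \right)}} = \frac{-1694 - 3064}{-3780 - \left(160 + 4 \left(16 + 1\right)^{2} + 4 \left(16 + 1\right)^{3}\right)} = - \frac{4758}{-3780 - \left(160 + 1156 + 19652\right)} = - \frac{4758}{-3780 - 20968} = - \frac{4758}{-24748} = \left(-4758\right) \left(- \frac{1}{24748}\right) = \frac{2379}{12374}$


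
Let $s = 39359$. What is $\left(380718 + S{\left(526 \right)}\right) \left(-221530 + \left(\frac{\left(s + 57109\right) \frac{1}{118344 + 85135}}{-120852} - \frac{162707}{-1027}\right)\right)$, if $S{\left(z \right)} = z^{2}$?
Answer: $- \frac{306274060613200843325120}{2104566408243} \approx -1.4553 \cdot 10^{11}$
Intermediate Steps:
$\left(380718 + S{\left(526 \right)}\right) \left(-221530 + \left(\frac{\left(s + 57109\right) \frac{1}{118344 + 85135}}{-120852} - \frac{162707}{-1027}\right)\right) = \left(380718 + 526^{2}\right) \left(-221530 + \left(\frac{\left(39359 + 57109\right) \frac{1}{118344 + 85135}}{-120852} - \frac{162707}{-1027}\right)\right) = \left(380718 + 276676\right) \left(-221530 + \left(\frac{96468}{203479} \left(- \frac{1}{120852}\right) - - \frac{162707}{1027}\right)\right) = 657394 \left(-221530 + \left(96468 \cdot \frac{1}{203479} \left(- \frac{1}{120852}\right) + \frac{162707}{1027}\right)\right) = 657394 \left(-221530 + \left(\frac{96468}{203479} \left(- \frac{1}{120852}\right) + \frac{162707}{1027}\right)\right) = 657394 \left(-221530 + \left(- \frac{8039}{2049237009} + \frac{162707}{1027}\right)\right) = 657394 \left(-221530 + \frac{333425197767310}{2104566408243}\right) = 657394 \left(- \frac{465891171220304480}{2104566408243}\right) = - \frac{306274060613200843325120}{2104566408243}$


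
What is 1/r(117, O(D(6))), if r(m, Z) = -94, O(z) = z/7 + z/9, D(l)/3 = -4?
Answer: -1/94 ≈ -0.010638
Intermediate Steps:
D(l) = -12 (D(l) = 3*(-4) = -12)
O(z) = 16*z/63 (O(z) = z*(⅐) + z*(⅑) = z/7 + z/9 = 16*z/63)
1/r(117, O(D(6))) = 1/(-94) = -1/94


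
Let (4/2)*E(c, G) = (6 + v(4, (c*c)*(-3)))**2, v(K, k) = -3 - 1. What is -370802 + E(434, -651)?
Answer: -370800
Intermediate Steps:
v(K, k) = -4
E(c, G) = 2 (E(c, G) = (6 - 4)**2/2 = (1/2)*2**2 = (1/2)*4 = 2)
-370802 + E(434, -651) = -370802 + 2 = -370800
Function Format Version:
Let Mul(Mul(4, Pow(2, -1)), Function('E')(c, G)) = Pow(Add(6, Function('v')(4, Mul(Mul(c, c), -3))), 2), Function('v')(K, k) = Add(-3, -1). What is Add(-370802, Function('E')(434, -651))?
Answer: -370800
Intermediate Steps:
Function('v')(K, k) = -4
Function('E')(c, G) = 2 (Function('E')(c, G) = Mul(Rational(1, 2), Pow(Add(6, -4), 2)) = Mul(Rational(1, 2), Pow(2, 2)) = Mul(Rational(1, 2), 4) = 2)
Add(-370802, Function('E')(434, -651)) = Add(-370802, 2) = -370800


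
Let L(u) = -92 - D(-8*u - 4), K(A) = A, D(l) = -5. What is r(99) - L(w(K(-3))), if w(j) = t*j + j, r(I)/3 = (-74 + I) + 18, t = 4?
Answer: 216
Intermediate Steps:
r(I) = -168 + 3*I (r(I) = 3*((-74 + I) + 18) = 3*(-56 + I) = -168 + 3*I)
w(j) = 5*j (w(j) = 4*j + j = 5*j)
L(u) = -87 (L(u) = -92 - 1*(-5) = -92 + 5 = -87)
r(99) - L(w(K(-3))) = (-168 + 3*99) - 1*(-87) = (-168 + 297) + 87 = 129 + 87 = 216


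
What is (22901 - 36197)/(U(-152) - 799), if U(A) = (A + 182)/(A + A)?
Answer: 2020992/121463 ≈ 16.639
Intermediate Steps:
U(A) = (182 + A)/(2*A) (U(A) = (182 + A)/((2*A)) = (182 + A)*(1/(2*A)) = (182 + A)/(2*A))
(22901 - 36197)/(U(-152) - 799) = (22901 - 36197)/((½)*(182 - 152)/(-152) - 799) = -13296/((½)*(-1/152)*30 - 799) = -13296/(-15/152 - 799) = -13296/(-121463/152) = -13296*(-152/121463) = 2020992/121463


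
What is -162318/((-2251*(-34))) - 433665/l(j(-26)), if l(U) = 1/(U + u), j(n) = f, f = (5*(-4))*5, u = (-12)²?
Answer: -730182657579/38267 ≈ -1.9081e+7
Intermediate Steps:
u = 144
f = -100 (f = -20*5 = -100)
j(n) = -100
l(U) = 1/(144 + U) (l(U) = 1/(U + 144) = 1/(144 + U))
-162318/((-2251*(-34))) - 433665/l(j(-26)) = -162318/((-2251*(-34))) - 433665/(1/(144 - 100)) = -162318/76534 - 433665/(1/44) = -162318*1/76534 - 433665/1/44 = -81159/38267 - 433665*44 = -81159/38267 - 19081260 = -730182657579/38267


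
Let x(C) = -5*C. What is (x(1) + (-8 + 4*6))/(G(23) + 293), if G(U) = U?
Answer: 11/316 ≈ 0.034810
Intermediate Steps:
(x(1) + (-8 + 4*6))/(G(23) + 293) = (-5*1 + (-8 + 4*6))/(23 + 293) = (-5 + (-8 + 24))/316 = (-5 + 16)*(1/316) = 11*(1/316) = 11/316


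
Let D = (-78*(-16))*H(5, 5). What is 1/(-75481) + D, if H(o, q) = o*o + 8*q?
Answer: 6123018719/75481 ≈ 81120.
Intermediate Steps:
H(o, q) = o² + 8*q
D = 81120 (D = (-78*(-16))*(5² + 8*5) = 1248*(25 + 40) = 1248*65 = 81120)
1/(-75481) + D = 1/(-75481) + 81120 = -1/75481 + 81120 = 6123018719/75481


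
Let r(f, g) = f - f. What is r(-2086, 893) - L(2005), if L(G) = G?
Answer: -2005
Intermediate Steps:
r(f, g) = 0
r(-2086, 893) - L(2005) = 0 - 1*2005 = 0 - 2005 = -2005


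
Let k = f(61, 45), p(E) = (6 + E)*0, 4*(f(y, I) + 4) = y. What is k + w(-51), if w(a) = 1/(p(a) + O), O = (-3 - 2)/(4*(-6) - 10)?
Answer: 361/20 ≈ 18.050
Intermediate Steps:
f(y, I) = -4 + y/4
O = 5/34 (O = -5/(-24 - 10) = -5/(-34) = -5*(-1/34) = 5/34 ≈ 0.14706)
p(E) = 0
k = 45/4 (k = -4 + (¼)*61 = -4 + 61/4 = 45/4 ≈ 11.250)
w(a) = 34/5 (w(a) = 1/(0 + 5/34) = 1/(5/34) = 34/5)
k + w(-51) = 45/4 + 34/5 = 361/20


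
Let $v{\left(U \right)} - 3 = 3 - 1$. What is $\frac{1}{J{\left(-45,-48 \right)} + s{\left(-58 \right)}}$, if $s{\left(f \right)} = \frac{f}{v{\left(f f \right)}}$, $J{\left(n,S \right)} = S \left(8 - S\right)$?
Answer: $- \frac{5}{13498} \approx -0.00037043$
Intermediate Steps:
$v{\left(U \right)} = 5$ ($v{\left(U \right)} = 3 + \left(3 - 1\right) = 3 + 2 = 5$)
$s{\left(f \right)} = \frac{f}{5}$
$\frac{1}{J{\left(-45,-48 \right)} + s{\left(-58 \right)}} = \frac{1}{- 48 \left(8 - -48\right) + \frac{1}{5} \left(-58\right)} = \frac{1}{- 48 \left(8 + 48\right) - \frac{58}{5}} = \frac{1}{\left(-48\right) 56 - \frac{58}{5}} = \frac{1}{-2688 - \frac{58}{5}} = \frac{1}{- \frac{13498}{5}} = - \frac{5}{13498}$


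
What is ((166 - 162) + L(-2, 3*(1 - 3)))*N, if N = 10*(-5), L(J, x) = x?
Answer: 100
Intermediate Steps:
N = -50
((166 - 162) + L(-2, 3*(1 - 3)))*N = ((166 - 162) + 3*(1 - 3))*(-50) = (4 + 3*(-2))*(-50) = (4 - 6)*(-50) = -2*(-50) = 100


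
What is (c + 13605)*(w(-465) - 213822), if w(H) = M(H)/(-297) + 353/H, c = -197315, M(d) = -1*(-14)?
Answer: 361663736934154/9207 ≈ 3.9281e+10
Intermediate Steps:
M(d) = 14
w(H) = -14/297 + 353/H (w(H) = 14/(-297) + 353/H = 14*(-1/297) + 353/H = -14/297 + 353/H)
(c + 13605)*(w(-465) - 213822) = (-197315 + 13605)*((-14/297 + 353/(-465)) - 213822) = -183710*((-14/297 + 353*(-1/465)) - 213822) = -183710*((-14/297 - 353/465) - 213822) = -183710*(-37117/46035 - 213822) = -183710*(-9843332887/46035) = 361663736934154/9207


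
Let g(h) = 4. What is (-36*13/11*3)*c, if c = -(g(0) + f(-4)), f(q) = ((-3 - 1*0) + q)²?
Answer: 74412/11 ≈ 6764.7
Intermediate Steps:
f(q) = (-3 + q)² (f(q) = ((-3 + 0) + q)² = (-3 + q)²)
c = -53 (c = -(4 + (-3 - 4)²) = -(4 + (-7)²) = -(4 + 49) = -1*53 = -53)
(-36*13/11*3)*c = -36*13/11*3*(-53) = -36*13*(1/11)*3*(-53) = -468*3/11*(-53) = -36*39/11*(-53) = -1404/11*(-53) = 74412/11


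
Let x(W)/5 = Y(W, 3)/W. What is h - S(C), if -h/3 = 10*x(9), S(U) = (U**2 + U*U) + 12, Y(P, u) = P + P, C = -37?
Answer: -3050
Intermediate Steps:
Y(P, u) = 2*P
S(U) = 12 + 2*U**2 (S(U) = (U**2 + U**2) + 12 = 2*U**2 + 12 = 12 + 2*U**2)
x(W) = 10 (x(W) = 5*((2*W)/W) = 5*2 = 10)
h = -300 (h = -30*10 = -3*100 = -300)
h - S(C) = -300 - (12 + 2*(-37)**2) = -300 - (12 + 2*1369) = -300 - (12 + 2738) = -300 - 1*2750 = -300 - 2750 = -3050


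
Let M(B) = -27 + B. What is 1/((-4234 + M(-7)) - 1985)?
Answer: -1/6253 ≈ -0.00015992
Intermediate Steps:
1/((-4234 + M(-7)) - 1985) = 1/((-4234 + (-27 - 7)) - 1985) = 1/((-4234 - 34) - 1985) = 1/(-4268 - 1985) = 1/(-6253) = -1/6253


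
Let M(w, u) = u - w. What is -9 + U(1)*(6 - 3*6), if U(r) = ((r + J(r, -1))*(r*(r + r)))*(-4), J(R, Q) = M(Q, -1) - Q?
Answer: 183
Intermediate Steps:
J(R, Q) = -1 - 2*Q (J(R, Q) = (-1 - Q) - Q = -1 - 2*Q)
U(r) = -8*r²*(1 + r) (U(r) = ((r + (-1 - 2*(-1)))*(r*(r + r)))*(-4) = ((r + (-1 + 2))*(r*(2*r)))*(-4) = ((r + 1)*(2*r²))*(-4) = ((1 + r)*(2*r²))*(-4) = (2*r²*(1 + r))*(-4) = -8*r²*(1 + r))
-9 + U(1)*(6 - 3*6) = -9 + (8*1²*(-1 - 1*1))*(6 - 3*6) = -9 + (8*1*(-1 - 1))*(6 - 18) = -9 + (8*1*(-2))*(-12) = -9 - 16*(-12) = -9 + 192 = 183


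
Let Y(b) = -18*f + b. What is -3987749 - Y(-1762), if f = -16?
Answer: -3986275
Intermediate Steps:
Y(b) = 288 + b (Y(b) = -18*(-16) + b = 288 + b)
-3987749 - Y(-1762) = -3987749 - (288 - 1762) = -3987749 - 1*(-1474) = -3987749 + 1474 = -3986275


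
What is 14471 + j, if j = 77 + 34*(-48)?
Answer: 12916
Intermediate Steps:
j = -1555 (j = 77 - 1632 = -1555)
14471 + j = 14471 - 1555 = 12916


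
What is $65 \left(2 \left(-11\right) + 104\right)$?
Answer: $5330$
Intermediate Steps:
$65 \left(2 \left(-11\right) + 104\right) = 65 \left(-22 + 104\right) = 65 \cdot 82 = 5330$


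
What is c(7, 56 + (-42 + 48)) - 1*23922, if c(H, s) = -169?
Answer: -24091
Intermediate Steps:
c(7, 56 + (-42 + 48)) - 1*23922 = -169 - 1*23922 = -169 - 23922 = -24091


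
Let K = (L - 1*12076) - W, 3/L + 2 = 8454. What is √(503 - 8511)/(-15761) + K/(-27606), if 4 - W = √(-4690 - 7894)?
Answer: 102100157/233325912 - 11*I*√26/13803 - 2*I*√2002/15761 ≈ 0.43759 - 0.0097413*I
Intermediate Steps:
L = 3/8452 (L = 3/(-2 + 8454) = 3/8452 ≈ 0.00035495)
W = 4 - 22*I*√26 (W = 4 - √(-4690 - 7894) = 4 - √(-12584) = 4 - 22*I*√26 ≈ 4.0 - 112.18*I)
K = -102100157/8452 + 22*I*√26 (K = (3/8452 - 1*12076) - (4 - 22*I*√26) = (3/8452 - 12076) + (-4 + 22*I*√26) = -102066349/8452 + (-4 + 22*I*√26) = -102100157/8452 + 22*I*√26 ≈ -12080.0 + 112.18*I)
√(503 - 8511)/(-15761) + K/(-27606) = √(503 - 8511)/(-15761) + (-102100157/8452 + 22*I*√26)/(-27606) = √(-8008)*(-1/15761) + (-102100157/8452 + 22*I*√26)*(-1/27606) = (2*I*√2002)*(-1/15761) + (102100157/233325912 - 11*I*√26/13803) = -2*I*√2002/15761 + (102100157/233325912 - 11*I*√26/13803) = 102100157/233325912 - 11*I*√26/13803 - 2*I*√2002/15761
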